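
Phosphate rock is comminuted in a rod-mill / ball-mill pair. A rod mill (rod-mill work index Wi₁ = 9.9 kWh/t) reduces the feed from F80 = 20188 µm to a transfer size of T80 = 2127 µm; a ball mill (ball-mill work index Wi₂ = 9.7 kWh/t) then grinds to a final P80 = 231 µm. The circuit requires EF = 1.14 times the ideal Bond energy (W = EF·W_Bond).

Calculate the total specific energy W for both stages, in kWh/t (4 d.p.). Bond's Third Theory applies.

W = 6.5308 kWh/t

W = 10 Wi (P80^-0.5 − F80^-0.5)
Stage 1 (20188→2127 µm, Wi₁=9.9): W₁ = 10·9.9·(0.021683 − 0.007038) = 1.4498 kWh/t
Stage 2 (2127→231 µm, Wi₂=9.7): W₂ = 10·9.7·(0.065795 − 0.021683) = 4.2789 kWh/t
W = W₁ + W₂ = 1.4498 + 4.2789 = 5.7287 kWh/t
Corrected W = EF·W_Bond = 1.14·5.7287 = 6.5308 kWh/t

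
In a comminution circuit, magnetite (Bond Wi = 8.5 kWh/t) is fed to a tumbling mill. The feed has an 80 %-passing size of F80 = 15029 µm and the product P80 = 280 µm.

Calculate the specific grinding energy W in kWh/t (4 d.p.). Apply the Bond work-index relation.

W = 4.3864 kWh/t

W = 10 Wi (1/√P80 − 1/√F80)  [Bond]
1/√280 = 0.059761;  1/√15029 = 0.008157
W = 10·8.5·(0.059761 − 0.008157) = 4.3864 kWh/t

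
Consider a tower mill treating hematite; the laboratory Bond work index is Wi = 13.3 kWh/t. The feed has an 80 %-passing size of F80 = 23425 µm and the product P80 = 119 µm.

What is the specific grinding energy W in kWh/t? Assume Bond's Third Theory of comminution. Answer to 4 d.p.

W = 11.3231 kWh/t

W = 10·Wi·(P80^(-½) − F80^(-½))
1/√119 = 0.091670;  1/√23425 = 0.006534
W = 10·13.3·(0.091670 − 0.006534) = 11.3231 kWh/t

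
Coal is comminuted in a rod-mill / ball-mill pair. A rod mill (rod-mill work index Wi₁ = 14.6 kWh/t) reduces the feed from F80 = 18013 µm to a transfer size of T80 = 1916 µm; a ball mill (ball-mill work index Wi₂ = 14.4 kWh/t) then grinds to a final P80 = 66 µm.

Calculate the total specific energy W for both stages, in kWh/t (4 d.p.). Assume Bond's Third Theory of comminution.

W = 16.6830 kWh/t

W = 10 Wi (P80^-0.5 − F80^-0.5)
Stage 1 (18013→1916 µm, Wi₁=14.6): W₁ = 10·14.6·(0.022846 − 0.007451) = 2.2476 kWh/t
Stage 2 (1916→66 µm, Wi₂=14.4): W₂ = 10·14.4·(0.123091 − 0.022846) = 14.4354 kWh/t
W = W₁ + W₂ = 2.2476 + 14.4354 = 16.6830 kWh/t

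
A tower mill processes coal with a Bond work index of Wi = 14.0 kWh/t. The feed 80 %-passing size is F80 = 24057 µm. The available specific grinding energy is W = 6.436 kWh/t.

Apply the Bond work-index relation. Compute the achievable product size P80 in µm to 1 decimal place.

W = 10·Wi·(P80^(-½) − F80^(-½))
⇒ 1/√P80 = W/(10 Wi) + 1/√F80
  = 6.4360/(10·14.0) + 1/√24057 = 0.045971 + 0.006447 = 0.052419
P80 = (1/0.052419)² = 19.0771² = 363.94 µm

P80 = 363.9 µm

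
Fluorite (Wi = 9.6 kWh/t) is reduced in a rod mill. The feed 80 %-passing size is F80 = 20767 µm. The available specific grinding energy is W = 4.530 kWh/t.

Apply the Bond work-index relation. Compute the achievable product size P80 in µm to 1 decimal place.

W = 10 Wi / √P80 − 10 Wi / √F80
⇒ 1/√P80 = W/(10 Wi) + 1/√F80
  = 4.5300/(10·9.6) + 1/√20767 = 0.047188 + 0.006939 = 0.054127
P80 = (1/0.054127)² = 18.4752² = 341.33 µm

P80 = 341.3 µm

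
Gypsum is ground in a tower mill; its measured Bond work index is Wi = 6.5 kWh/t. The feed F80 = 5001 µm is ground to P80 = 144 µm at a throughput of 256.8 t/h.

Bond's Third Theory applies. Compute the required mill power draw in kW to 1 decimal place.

P = 1155.0 kW

Bond:  W = 10 Wi (1/√P − 1/√F)
W = 10·6.5·(1/√144 − 1/√5001) = 10·6.5·(0.069193) = 4.4975 kWh/t
Mill draw = 4.4975 × 256.8 = 1155.0 kW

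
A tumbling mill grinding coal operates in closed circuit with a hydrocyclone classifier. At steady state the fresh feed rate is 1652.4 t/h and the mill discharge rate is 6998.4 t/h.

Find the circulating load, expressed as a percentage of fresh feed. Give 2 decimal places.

Discharge = new feed + return, hence
R = M − F = 6998.4 − 1652.4 = 5346.0 t/h
CL = 100·R/F = 100·5346.0/1652.4 = 323.53 %

CL = 323.53 %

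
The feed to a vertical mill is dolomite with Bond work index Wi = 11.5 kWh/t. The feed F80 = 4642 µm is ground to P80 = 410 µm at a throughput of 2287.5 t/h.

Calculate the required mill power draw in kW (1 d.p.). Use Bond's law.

Bond: W = 10·Wi·(1/√P80 − 1/√F80)
W = 10·11.5·(1/√410 − 1/√4642) = 10·11.5·(0.034709) = 3.9916 kWh/t
P_mill = W·ṁ = 3.9916·2287.5 = 9130.7 kW

P = 9130.7 kW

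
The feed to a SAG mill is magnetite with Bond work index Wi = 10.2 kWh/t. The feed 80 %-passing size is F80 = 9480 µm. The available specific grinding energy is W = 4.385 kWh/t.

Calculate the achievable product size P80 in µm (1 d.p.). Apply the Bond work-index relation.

P80 = 352.5 µm

W = 10 Wi / √P80 − 10 Wi / √F80
⇒ 1/√P80 = W/(10·Wi) + 1/√F80
  = 4.3850/(10·10.2) + 1/√9480 = 0.042990 + 0.010271 = 0.053261
P80 = (1/0.053261)² = 18.7755² = 352.52 µm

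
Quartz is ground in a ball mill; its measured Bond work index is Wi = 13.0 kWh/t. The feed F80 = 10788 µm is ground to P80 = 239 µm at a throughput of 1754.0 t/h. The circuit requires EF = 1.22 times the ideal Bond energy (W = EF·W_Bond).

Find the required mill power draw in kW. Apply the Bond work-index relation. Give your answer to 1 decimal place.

P = 15315.9 kW

W = 10·Wi·(P80^(-½) − F80^(-½))
W = 10·13.0·(1/√239 − 1/√10788) = 10·13.0·(0.055057) = 7.1574 kWh/t
Apply correction: 7.1574 × 1.22 = 8.7320 kWh/t
Power = W × throughput = 8.7320 kWh/t × 1754.0 t/h = 15315.9 kW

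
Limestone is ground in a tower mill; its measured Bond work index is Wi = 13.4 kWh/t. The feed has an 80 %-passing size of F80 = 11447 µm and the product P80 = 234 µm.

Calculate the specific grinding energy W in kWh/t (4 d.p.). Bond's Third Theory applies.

W = 7.5074 kWh/t

Bond: W = 10·Wi·(1/√P80 − 1/√F80)
1/√234 = 0.065372;  1/√11447 = 0.009347
W = 10·13.4·(0.065372 − 0.009347) = 7.5074 kWh/t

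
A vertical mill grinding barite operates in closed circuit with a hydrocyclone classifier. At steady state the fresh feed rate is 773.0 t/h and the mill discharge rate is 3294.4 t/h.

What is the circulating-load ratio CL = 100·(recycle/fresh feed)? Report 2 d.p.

CL = 326.18 %

Mill node: discharge = fresh + recycle.
R = M − F = 3294.4 − 773.0 = 2521.4 t/h
CL = 100·R/F = 100·2521.4/773.0 = 326.18 %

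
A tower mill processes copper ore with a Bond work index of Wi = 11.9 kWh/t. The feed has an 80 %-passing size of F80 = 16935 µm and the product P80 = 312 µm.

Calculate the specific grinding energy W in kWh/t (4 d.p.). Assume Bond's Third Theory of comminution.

W = 10 Wi / √P80 − 10 Wi / √F80
1/√312 = 0.056614;  1/√16935 = 0.007684
W = 10·11.9·(0.056614 − 0.007684) = 5.8226 kWh/t

W = 5.8226 kWh/t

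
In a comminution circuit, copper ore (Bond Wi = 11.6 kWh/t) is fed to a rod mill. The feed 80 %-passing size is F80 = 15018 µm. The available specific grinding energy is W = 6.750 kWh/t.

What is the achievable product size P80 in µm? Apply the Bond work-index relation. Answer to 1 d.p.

P80 = 227.2 µm

Bond: W = 10·Wi·(1/√P80 − 1/√F80)
1/√P80 = 1/√F80 + W/(10·Wi)
  = 6.7500/(10·11.6) + 1/√15018 = 0.058190 + 0.008160 = 0.066350
P80 = (1/0.066350)² = 15.0717² = 227.15 µm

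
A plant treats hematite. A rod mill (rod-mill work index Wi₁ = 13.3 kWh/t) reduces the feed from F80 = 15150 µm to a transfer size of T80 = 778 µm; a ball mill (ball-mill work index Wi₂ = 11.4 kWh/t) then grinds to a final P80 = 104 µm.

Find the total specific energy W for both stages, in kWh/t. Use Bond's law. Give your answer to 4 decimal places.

W = 10.7793 kWh/t

W = 10·Wi·(P80^(-½) − F80^(-½))
Stage 1 (15150→778 µm, Wi₁=13.3): W₁ = 10·13.3·(0.035852 − 0.008124) = 3.6877 kWh/t
Stage 2 (778→104 µm, Wi₂=11.4): W₂ = 10·11.4·(0.098058 − 0.035852) = 7.0915 kWh/t
W = W₁ + W₂ = 3.6877 + 7.0915 = 10.7793 kWh/t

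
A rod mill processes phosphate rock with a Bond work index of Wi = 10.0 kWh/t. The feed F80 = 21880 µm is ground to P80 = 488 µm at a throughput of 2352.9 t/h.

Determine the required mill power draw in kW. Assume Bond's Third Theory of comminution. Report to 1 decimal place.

P = 9060.4 kW

W = 10 Wi (1/√P80 − 1/√F80)  [Bond]
W = 10·10.0·(1/√488 − 1/√21880) = 10·10.0·(0.038507) = 3.8507 kWh/t
P = W·T = 3.8507·2352.9 = 9060.4 kW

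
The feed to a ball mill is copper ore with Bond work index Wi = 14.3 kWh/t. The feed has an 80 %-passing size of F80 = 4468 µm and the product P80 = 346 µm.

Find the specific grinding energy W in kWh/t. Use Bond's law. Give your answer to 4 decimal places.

W = 5.5484 kWh/t

W = 10 Wi / √P80 − 10 Wi / √F80
1/√346 = 0.053760;  1/√4468 = 0.014960
W = 10·14.3·(0.053760 − 0.014960) = 5.5484 kWh/t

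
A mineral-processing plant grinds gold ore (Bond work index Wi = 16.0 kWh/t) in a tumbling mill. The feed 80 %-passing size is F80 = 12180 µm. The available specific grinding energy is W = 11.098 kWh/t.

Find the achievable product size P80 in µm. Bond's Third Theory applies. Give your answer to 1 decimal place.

W = 10·Wi·(P80^(-½) − F80^(-½))
⇒ 1/√P80 = W/(10 Wi) + 1/√F80
  = 11.0980/(10·16.0) + 1/√12180 = 0.069363 + 0.009061 = 0.078424
P80 = (1/0.078424)² = 12.7513² = 162.60 µm

P80 = 162.6 µm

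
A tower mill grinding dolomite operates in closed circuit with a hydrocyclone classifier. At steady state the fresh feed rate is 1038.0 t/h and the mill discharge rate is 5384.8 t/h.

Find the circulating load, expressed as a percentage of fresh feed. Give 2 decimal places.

CL = 418.77 %

Mill node: discharge = fresh + recycle.
R = M − F = 5384.8 − 1038.0 = 4346.8 t/h
CL = 100·R/F = 100·4346.8/1038.0 = 418.77 %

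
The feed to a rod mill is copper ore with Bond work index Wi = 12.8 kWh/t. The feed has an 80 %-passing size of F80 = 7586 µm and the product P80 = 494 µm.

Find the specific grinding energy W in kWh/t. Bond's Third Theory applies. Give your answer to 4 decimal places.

W = 4.2894 kWh/t

W = 10 Wi (1/√P80 − 1/√F80)  [Bond]
1/√494 = 0.044992;  1/√7586 = 0.011481
W = 10·12.8·(0.044992 − 0.011481) = 4.2894 kWh/t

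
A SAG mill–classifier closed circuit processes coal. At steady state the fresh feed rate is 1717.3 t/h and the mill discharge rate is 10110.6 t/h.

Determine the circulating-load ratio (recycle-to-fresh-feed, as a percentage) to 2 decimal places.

M = F + R at steady state, so:
R = M − F = 10110.6 − 1717.3 = 8393.3 t/h
CL = 100·R/F = 100·8393.3/1717.3 = 488.75 %

CL = 488.75 %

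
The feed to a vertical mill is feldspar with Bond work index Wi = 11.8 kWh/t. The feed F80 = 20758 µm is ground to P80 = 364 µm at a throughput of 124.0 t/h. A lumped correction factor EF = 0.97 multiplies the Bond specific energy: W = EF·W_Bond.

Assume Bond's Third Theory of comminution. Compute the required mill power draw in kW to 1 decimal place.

Bond:  W = 10 Wi (1/√P − 1/√F)
W = 10·11.8·(1/√364 − 1/√20758) = 10·11.8·(0.045473) = 5.3659 kWh/t
With EF = 0.97: W = 5.3659·0.97 = 5.2049 kWh/t
P_mill = W·ṁ = 5.2049·124.0 = 645.4 kW

P = 645.4 kW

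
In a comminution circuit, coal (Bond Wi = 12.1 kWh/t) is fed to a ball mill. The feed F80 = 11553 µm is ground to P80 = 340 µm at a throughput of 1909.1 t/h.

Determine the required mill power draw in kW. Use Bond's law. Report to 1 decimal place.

P = 10378.6 kW

W_Bond = 10·Wi·(1/√P₈₀ − 1/√F₈₀)
W = 10·12.1·(1/√340 − 1/√11553) = 10·12.1·(0.044929) = 5.4364 kWh/t
P = W·T = 5.4364·1909.1 = 10378.6 kW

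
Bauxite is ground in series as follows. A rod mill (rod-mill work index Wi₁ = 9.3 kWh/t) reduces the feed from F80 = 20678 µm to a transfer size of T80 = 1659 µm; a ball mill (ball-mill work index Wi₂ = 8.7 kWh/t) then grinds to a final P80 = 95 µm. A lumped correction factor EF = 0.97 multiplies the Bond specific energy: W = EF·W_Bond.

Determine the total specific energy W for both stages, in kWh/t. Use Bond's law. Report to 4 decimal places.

W = 8.1738 kWh/t

Bond: W = 10·Wi·(1/√P80 − 1/√F80)
Stage 1 (20678→1659 µm, Wi₁=9.3): W₁ = 10·9.3·(0.024551 − 0.006954) = 1.6365 kWh/t
Stage 2 (1659→95 µm, Wi₂=8.7): W₂ = 10·8.7·(0.102598 − 0.024551) = 6.7900 kWh/t
W = W₁ + W₂ = 1.6365 + 6.7900 = 8.4266 kWh/t
W_actual = 0.97 × 8.4266 = 8.1738 kWh/t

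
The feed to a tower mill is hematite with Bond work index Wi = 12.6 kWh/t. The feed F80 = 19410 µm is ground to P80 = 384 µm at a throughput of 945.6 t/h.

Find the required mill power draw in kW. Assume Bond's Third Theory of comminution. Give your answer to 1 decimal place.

W = 10 Wi (P80^-0.5 − F80^-0.5)
W = 10·12.6·(1/√384 − 1/√19410) = 10·12.6·(0.043853) = 5.5255 kWh/t
Mill draw = 5.5255 × 945.6 = 5224.9 kW

P = 5224.9 kW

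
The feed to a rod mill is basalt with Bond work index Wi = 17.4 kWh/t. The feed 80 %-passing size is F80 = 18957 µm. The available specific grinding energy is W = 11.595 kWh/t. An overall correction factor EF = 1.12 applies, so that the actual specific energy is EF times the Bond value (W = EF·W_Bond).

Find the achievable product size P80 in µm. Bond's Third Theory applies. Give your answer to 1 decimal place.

Bond: W = 10·Wi·(1/√P80 − 1/√F80)
W_Bond = W / EF = 11.595 / 1.12 = 10.3527 kWh/t
P80^-0.5 = F80^-0.5 + W_Bond/(10 Wi)
  = 10.3527/(10·17.4) + 1/√18957 = 0.059498 + 0.007263 = 0.066761
P80 = (1/0.066761)² = 14.9788² = 224.36 µm

P80 = 224.4 µm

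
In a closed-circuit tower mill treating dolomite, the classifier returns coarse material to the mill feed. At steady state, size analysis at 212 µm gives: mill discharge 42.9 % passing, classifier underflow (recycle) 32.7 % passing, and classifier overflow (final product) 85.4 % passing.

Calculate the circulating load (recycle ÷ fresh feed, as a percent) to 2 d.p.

CL = 416.67 %

Two-product formula at 212 µm:
(1+r)·d = r·u + o ⇒ r = (o−d)/(d−u)
r = (85.4 − 42.9)/(42.9 − 32.7) = 42.5/10.2 = 4.1667
CL = 100·r = 416.67 %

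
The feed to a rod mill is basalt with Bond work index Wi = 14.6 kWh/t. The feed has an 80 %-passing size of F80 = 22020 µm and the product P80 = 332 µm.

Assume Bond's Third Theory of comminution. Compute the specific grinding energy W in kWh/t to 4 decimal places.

W = 7.0289 kWh/t

W = 10 Wi (P80^-0.5 − F80^-0.5)
1/√332 = 0.054882;  1/√22020 = 0.006739
W = 10·14.6·(0.054882 − 0.006739) = 7.0289 kWh/t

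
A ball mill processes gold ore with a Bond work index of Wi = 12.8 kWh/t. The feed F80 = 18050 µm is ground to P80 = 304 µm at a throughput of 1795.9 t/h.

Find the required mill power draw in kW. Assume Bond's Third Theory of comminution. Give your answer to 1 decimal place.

Bond: W = 10·Wi·(1/√P80 − 1/√F80)
W = 10·12.8·(1/√304 − 1/√18050) = 10·12.8·(0.049911) = 6.3886 kWh/t
Power = W × throughput = 6.3886 kWh/t × 1795.9 t/h = 11473.2 kW

P = 11473.2 kW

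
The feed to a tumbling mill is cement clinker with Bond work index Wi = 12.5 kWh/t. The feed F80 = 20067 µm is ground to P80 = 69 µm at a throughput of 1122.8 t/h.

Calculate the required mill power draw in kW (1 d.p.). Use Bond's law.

Bond: W = 10·Wi·(1/√P80 − 1/√F80)
W = 10·12.5·(1/√69 − 1/√20067) = 10·12.5·(0.113327) = 14.1658 kWh/t
Mill draw = 14.1658 × 1122.8 = 15905.4 kW

P = 15905.4 kW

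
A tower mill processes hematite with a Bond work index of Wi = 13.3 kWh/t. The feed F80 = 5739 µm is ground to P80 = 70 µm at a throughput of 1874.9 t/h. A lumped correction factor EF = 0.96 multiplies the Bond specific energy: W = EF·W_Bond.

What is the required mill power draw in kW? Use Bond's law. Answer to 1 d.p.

P = 25452.3 kW

Bond:  W = 10 Wi (1/√P − 1/√F)
W = 10·13.3·(1/√70 − 1/√5739) = 10·13.3·(0.106323) = 14.1409 kWh/t
Corrected W = EF·W_Bond = 0.96·14.1409 = 13.5753 kWh/t
Power = W × throughput = 13.5753 kWh/t × 1874.9 t/h = 25452.3 kW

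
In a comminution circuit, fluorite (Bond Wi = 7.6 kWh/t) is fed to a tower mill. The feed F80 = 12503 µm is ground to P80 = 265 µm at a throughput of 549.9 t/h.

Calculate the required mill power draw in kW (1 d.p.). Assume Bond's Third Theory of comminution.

Bond: W = 10·Wi·(1/√P80 − 1/√F80)
W = 10·7.6·(1/√265 − 1/√12503) = 10·7.6·(0.052486) = 3.9890 kWh/t
Mill draw = 3.9890 × 549.9 = 2193.5 kW

P = 2193.5 kW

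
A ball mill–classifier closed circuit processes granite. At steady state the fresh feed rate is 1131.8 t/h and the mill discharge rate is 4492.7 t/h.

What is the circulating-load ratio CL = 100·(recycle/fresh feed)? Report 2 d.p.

CL = 296.95 %

Mill node: discharge = fresh + recycle.
R = M − F = 4492.7 − 1131.8 = 3360.9 t/h
CL = 100·R/F = 100·3360.9/1131.8 = 296.95 %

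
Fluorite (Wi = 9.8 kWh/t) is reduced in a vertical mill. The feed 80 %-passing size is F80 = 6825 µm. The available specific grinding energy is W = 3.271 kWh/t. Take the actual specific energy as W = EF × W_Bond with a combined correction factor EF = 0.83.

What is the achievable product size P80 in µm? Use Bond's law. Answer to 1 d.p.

P80 = 365.3 µm

Bond: W = 10·Wi·(1/√P80 − 1/√F80)
W_Bond = W / EF = 3.271 / 0.83 = 3.9410 kWh/t
⇒ 1/√P80 = W_Bond/(10·Wi) + 1/√F80
  = 3.9410/(10·9.8) + 1/√6825 = 0.040214 + 0.012105 = 0.052318
P80 = (1/0.052318)² = 19.1137² = 365.33 µm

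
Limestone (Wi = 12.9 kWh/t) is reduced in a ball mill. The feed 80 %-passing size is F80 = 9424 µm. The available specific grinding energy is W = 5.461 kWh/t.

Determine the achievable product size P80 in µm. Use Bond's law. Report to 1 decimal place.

P80 = 361.0 µm

W = 10·Wi·[P80^(−½) − F80^(−½)]
P80^(−½) = W/(10 Wi) + F80^(−½)
  = 5.4610/(10·12.9) + 1/√9424 = 0.042333 + 0.010301 = 0.052634
P80 = (1/0.052634)² = 18.9990² = 360.96 µm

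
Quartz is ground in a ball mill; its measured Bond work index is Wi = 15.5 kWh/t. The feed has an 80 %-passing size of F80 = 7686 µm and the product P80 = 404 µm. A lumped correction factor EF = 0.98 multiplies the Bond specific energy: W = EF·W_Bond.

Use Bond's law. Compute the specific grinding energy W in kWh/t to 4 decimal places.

W = 10 Wi (P80^-0.5 − F80^-0.5)
1/√404 = 0.049752;  1/√7686 = 0.011406
W = 10·15.5·(0.049752 − 0.011406) = 5.9435 kWh/t
Corrected W = EF·W_Bond = 0.98·5.9435 = 5.8247 kWh/t

W = 5.8247 kWh/t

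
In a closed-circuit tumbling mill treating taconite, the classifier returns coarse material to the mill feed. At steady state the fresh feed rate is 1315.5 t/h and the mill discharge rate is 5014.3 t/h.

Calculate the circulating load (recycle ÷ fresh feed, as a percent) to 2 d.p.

Mill node: discharge = fresh + recycle.
R = M − F = 5014.3 − 1315.5 = 3698.8 t/h
CL = 100·R/F = 100·3698.8/1315.5 = 281.17 %

CL = 281.17 %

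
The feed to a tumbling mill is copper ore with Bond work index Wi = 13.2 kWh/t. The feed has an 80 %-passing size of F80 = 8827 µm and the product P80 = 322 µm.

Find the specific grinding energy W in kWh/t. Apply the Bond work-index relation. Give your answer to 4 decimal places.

W = 10 Wi (P80^-0.5 − F80^-0.5)
1/√322 = 0.055728;  1/√8827 = 0.010644
W = 10·13.2·(0.055728 − 0.010644) = 5.9511 kWh/t

W = 5.9511 kWh/t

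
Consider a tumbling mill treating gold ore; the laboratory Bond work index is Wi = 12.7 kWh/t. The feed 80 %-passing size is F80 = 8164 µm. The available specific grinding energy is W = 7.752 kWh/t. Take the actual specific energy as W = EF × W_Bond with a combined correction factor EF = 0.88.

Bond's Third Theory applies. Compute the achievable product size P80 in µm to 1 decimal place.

P80 = 154.6 µm

W = 10·Wi·[P80^(−½) − F80^(−½)]
W_Bond = W / EF = 7.752 / 0.88 = 8.8091 kWh/t
⇒ 1/√P80 = W_Bond/(10 Wi) + 1/√F80
  = 8.8091/(10·12.7) + 1/√8164 = 0.069363 + 0.011067 = 0.080430
P80 = (1/0.080430)² = 12.4331² = 154.58 µm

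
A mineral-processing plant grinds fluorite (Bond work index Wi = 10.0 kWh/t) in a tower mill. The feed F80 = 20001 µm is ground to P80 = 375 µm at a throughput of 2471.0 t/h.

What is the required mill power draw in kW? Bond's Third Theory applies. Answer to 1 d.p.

P = 11013.0 kW

W = 10·Wi·(P80^(-½) − F80^(-½))
W = 10·10.0·(1/√375 − 1/√20001) = 10·10.0·(0.044569) = 4.4569 kWh/t
P_mill = W·ṁ = 4.4569·2471.0 = 11013.0 kW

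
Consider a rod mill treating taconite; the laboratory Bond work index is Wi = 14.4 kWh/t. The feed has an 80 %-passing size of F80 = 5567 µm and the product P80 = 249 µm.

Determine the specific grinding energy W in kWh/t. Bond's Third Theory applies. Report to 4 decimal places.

W = 7.1957 kWh/t

W = 10·Wi·[P80^(−½) − F80^(−½)]
1/√249 = 0.063372;  1/√5567 = 0.013403
W = 10·14.4·(0.063372 − 0.013403) = 7.1957 kWh/t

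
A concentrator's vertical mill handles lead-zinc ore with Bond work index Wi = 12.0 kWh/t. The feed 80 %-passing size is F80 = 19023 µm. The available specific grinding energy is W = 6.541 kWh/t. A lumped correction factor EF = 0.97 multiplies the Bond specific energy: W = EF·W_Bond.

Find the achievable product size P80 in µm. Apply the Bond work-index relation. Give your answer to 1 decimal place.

P80 = 248.4 µm

W = 10 Wi (P80^-0.5 − F80^-0.5)
W_Bond = W / EF = 6.541 / 0.97 = 6.7433 kWh/t
P80^-0.5 = F80^-0.5 + W_Bond/(10 Wi)
  = 6.7433/(10·12.0) + 1/√19023 = 0.056194 + 0.007250 = 0.063445
P80 = (1/0.063445)² = 15.7618² = 248.43 µm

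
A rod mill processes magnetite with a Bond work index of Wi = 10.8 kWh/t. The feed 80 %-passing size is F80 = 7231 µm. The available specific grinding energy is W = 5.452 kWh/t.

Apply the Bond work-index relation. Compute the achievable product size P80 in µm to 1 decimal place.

P80 = 258.1 µm

W = 10 Wi / √P80 − 10 Wi / √F80
P80^(−½) = W/(10 Wi) + F80^(−½)
  = 5.4520/(10·10.8) + 1/√7231 = 0.050481 + 0.011760 = 0.062241
P80 = (1/0.062241)² = 16.0665² = 258.13 µm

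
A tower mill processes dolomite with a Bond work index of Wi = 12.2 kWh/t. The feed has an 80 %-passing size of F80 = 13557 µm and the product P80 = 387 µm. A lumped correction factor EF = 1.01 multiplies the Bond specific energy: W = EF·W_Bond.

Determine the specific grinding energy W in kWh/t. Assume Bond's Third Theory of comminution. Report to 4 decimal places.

W = 5.2053 kWh/t

Bond:  W = 10 Wi (1/√P − 1/√F)
1/√387 = 0.050833;  1/√13557 = 0.008589
W = 10·12.2·(0.050833 − 0.008589) = 5.1538 kWh/t
Apply correction: 5.1538 × 1.01 = 5.2053 kWh/t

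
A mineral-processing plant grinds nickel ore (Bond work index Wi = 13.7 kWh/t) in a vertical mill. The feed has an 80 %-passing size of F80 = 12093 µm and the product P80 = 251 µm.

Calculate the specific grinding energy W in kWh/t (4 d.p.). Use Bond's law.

W = 7.4015 kWh/t

W = 10 Wi (P80^-0.5 − F80^-0.5)
1/√251 = 0.063119;  1/√12093 = 0.009094
W = 10·13.7·(0.063119 − 0.009094) = 7.4015 kWh/t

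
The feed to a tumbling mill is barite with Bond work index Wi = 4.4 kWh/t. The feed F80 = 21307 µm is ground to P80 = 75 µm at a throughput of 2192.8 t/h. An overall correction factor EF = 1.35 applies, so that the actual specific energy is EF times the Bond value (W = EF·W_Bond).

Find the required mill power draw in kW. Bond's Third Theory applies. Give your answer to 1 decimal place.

Bond: W = 10·Wi·(1/√P80 − 1/√F80)
W = 10·4.4·(1/√75 − 1/√21307) = 10·4.4·(0.108619) = 4.7792 kWh/t
With EF = 1.35: W = 4.7792·1.35 = 6.4520 kWh/t
P = W·T = 6.4520·2192.8 = 14147.9 kW

P = 14147.9 kW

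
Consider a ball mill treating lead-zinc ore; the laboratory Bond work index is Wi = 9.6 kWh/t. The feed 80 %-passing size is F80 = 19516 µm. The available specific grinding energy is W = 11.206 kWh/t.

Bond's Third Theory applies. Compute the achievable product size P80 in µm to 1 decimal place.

P80 = 65.2 µm

W = 10 Wi (P80^-0.5 − F80^-0.5)
⇒ 1/√P80 = W/(10·Wi) + 1/√F80
  = 11.2060/(10·9.6) + 1/√19516 = 0.116729 + 0.007158 = 0.123887
P80 = (1/0.123887)² = 8.0718² = 65.15 µm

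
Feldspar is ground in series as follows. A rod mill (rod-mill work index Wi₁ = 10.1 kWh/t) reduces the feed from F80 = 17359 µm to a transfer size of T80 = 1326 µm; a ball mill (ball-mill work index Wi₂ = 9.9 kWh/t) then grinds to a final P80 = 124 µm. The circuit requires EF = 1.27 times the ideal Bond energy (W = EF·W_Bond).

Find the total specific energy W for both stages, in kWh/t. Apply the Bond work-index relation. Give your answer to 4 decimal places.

W = 10·Wi·(P80^(-½) − F80^(-½))
Stage 1 (17359→1326 µm, Wi₁=10.1): W₁ = 10·10.1·(0.027462 − 0.007590) = 2.0071 kWh/t
Stage 2 (1326→124 µm, Wi₂=9.9): W₂ = 10·9.9·(0.089803 − 0.027462) = 6.1717 kWh/t
W = W₁ + W₂ = 2.0071 + 6.1717 = 8.1788 kWh/t
With EF = 1.27: W = 8.1788·1.27 = 10.3871 kWh/t

W = 10.3871 kWh/t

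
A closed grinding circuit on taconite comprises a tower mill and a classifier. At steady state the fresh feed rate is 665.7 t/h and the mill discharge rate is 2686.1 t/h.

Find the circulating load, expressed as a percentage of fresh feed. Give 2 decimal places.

Steady state: M = F + R.
R = M − F = 2686.1 − 665.7 = 2020.4 t/h
CL = 100·R/F = 100·2020.4/665.7 = 303.50 %

CL = 303.50 %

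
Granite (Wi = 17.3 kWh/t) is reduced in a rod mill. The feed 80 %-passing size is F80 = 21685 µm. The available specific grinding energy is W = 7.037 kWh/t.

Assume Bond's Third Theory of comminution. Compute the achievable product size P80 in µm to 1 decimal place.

W = 10 Wi / √P80 − 10 Wi / √F80
⇒ 1/√P80 = W/(10 Wi) + 1/√F80
  = 7.0370/(10·17.3) + 1/√21685 = 0.040676 + 0.006791 = 0.047467
P80 = (1/0.047467)² = 21.0672² = 443.83 µm

P80 = 443.8 µm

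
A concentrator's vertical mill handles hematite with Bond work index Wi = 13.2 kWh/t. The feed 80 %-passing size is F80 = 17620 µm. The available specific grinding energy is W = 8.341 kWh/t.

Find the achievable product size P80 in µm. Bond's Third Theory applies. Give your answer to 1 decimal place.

P80 = 199.9 µm

W = 10 Wi / √P80 − 10 Wi / √F80
P80^-0.5 = F80^-0.5 + W/(10 Wi)
  = 8.3410/(10·13.2) + 1/√17620 = 0.063189 + 0.007534 = 0.070723
P80 = (1/0.070723)² = 14.1397² = 199.93 µm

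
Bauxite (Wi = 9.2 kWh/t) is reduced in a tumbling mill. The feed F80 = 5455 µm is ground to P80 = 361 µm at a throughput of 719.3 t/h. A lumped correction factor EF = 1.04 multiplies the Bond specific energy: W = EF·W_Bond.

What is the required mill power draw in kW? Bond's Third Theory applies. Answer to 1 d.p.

Bond: W = 10·Wi·(1/√P80 − 1/√F80)
W = 10·9.2·(1/√361 − 1/√5455) = 10·9.2·(0.039092) = 3.5965 kWh/t
With EF = 1.04: W = 3.5965·1.04 = 3.7403 kWh/t
P_mill = W·ṁ = 3.7403·719.3 = 2690.4 kW

P = 2690.4 kW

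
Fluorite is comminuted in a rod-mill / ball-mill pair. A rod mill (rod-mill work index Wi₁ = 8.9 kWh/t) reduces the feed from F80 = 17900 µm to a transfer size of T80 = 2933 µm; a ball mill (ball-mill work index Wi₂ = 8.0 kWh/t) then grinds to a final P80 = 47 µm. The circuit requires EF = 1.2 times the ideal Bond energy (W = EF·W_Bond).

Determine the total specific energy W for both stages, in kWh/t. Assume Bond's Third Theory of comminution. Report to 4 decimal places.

W = 13.4042 kWh/t

W = 10·Wi·[P80^(−½) − F80^(−½)]
Stage 1 (17900→2933 µm, Wi₁=8.9): W₁ = 10·8.9·(0.018465 − 0.007474) = 0.9781 kWh/t
Stage 2 (2933→47 µm, Wi₂=8.0): W₂ = 10·8.0·(0.145865 − 0.018465) = 10.1920 kWh/t
W = W₁ + W₂ = 0.9781 + 10.1920 = 11.1702 kWh/t
W_actual = 1.2 × 11.1702 = 13.4042 kWh/t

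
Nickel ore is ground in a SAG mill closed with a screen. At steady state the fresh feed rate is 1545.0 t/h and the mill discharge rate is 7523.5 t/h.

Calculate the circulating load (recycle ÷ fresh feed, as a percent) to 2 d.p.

Mill node: discharge = fresh + recycle.
R = M − F = 7523.5 − 1545.0 = 5978.5 t/h
CL = 100·R/F = 100·5978.5/1545.0 = 386.96 %

CL = 386.96 %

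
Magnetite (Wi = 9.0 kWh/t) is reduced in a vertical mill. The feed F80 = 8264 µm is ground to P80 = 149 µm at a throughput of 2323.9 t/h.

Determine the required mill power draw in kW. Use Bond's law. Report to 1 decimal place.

W = 10 Wi (P80^-0.5 − F80^-0.5)
W = 10·9.0·(1/√149 − 1/√8264) = 10·9.0·(0.070923) = 6.3831 kWh/t
Power = W × throughput = 6.3831 kWh/t × 2323.9 t/h = 14833.6 kW

P = 14833.6 kW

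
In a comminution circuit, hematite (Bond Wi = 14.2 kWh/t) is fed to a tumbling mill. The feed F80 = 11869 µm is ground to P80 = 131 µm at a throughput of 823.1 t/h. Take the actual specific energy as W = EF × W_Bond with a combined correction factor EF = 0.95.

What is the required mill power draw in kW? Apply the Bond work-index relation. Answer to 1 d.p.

P = 8682.1 kW

W = 10·Wi·[P80^(−½) − F80^(−½)]
W = 10·14.2·(1/√131 − 1/√11869) = 10·14.2·(0.078191) = 11.1032 kWh/t
Corrected W = EF·W_Bond = 0.95·11.1032 = 10.5480 kWh/t
P_mill = W·ṁ = 10.5480·823.1 = 8682.1 kW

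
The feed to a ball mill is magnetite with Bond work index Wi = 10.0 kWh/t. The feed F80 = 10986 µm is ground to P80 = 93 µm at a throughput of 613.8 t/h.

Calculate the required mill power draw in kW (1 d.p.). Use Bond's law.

P = 5779.2 kW

W_Bond = 10·Wi·(1/√P₈₀ − 1/√F₈₀)
W = 10·10.0·(1/√93 − 1/√10986) = 10·10.0·(0.094154) = 9.4154 kWh/t
P = W·T = 9.4154·613.8 = 5779.2 kW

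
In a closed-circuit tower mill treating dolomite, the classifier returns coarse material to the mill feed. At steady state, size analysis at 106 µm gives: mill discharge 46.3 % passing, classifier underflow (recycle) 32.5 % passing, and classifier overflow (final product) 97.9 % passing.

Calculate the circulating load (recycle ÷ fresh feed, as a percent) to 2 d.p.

CL = 373.91 %

Two-product formula at 106 µm:
d + r·d = r·u + o → r(d−u) = o−d
r = (97.9 − 46.3)/(46.3 − 32.5) = 51.6/13.8 = 3.7391
CL = 100·r = 373.91 %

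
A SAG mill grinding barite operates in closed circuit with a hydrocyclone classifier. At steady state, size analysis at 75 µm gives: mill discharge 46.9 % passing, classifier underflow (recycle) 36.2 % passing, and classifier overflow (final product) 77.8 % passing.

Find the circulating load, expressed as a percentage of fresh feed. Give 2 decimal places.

Balance %-passing 75 µm (r = R/F):
Fd + Rd = Ru + Fo ⇒ R/F = (o−d)/(d−u)
r = (77.8 − 46.9)/(46.9 − 36.2) = 30.9/10.7 = 2.8879
CL = 100·r = 288.79 %

CL = 288.79 %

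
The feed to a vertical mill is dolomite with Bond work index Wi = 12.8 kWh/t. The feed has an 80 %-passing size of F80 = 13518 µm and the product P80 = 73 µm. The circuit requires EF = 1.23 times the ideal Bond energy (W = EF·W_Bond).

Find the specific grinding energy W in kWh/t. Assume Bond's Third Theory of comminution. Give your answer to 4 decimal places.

W = 10 Wi (1/√P80 − 1/√F80)  [Bond]
1/√73 = 0.117041;  1/√13518 = 0.008601
W = 10·12.8·(0.117041 − 0.008601) = 13.8804 kWh/t
With EF = 1.23: W = 13.8804·1.23 = 17.0728 kWh/t

W = 17.0728 kWh/t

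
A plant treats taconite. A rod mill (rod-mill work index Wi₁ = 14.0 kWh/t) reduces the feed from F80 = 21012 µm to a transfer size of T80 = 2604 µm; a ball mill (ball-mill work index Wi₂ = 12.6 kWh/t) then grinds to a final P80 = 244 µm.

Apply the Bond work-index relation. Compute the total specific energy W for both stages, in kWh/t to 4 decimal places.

W = 10·Wi·(P80^(-½) − F80^(-½))
Stage 1 (21012→2604 µm, Wi₁=14.0): W₁ = 10·14.0·(0.019597 − 0.006899) = 1.7777 kWh/t
Stage 2 (2604→244 µm, Wi₂=12.6): W₂ = 10·12.6·(0.064018 − 0.019597) = 5.5972 kWh/t
W = W₁ + W₂ = 1.7777 + 5.5972 = 7.3749 kWh/t

W = 7.3749 kWh/t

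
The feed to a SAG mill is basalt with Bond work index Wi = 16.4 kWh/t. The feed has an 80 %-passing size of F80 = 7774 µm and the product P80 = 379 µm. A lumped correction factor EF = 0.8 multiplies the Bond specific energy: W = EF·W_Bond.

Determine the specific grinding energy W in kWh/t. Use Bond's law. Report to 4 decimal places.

W = 5.2513 kWh/t

W = 10·Wi·(P80^(-½) − F80^(-½))
1/√379 = 0.051367;  1/√7774 = 0.011342
W = 10·16.4·(0.051367 − 0.011342) = 6.5641 kWh/t
Corrected W = EF·W_Bond = 0.8·6.5641 = 5.2513 kWh/t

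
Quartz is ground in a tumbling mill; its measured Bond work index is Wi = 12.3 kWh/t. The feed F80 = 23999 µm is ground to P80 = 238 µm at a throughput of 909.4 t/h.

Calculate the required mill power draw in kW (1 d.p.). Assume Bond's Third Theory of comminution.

P = 6528.5 kW

W = 10·Wi·[P80^(−½) − F80^(−½)]
W = 10·12.3·(1/√238 − 1/√23999) = 10·12.3·(0.058365) = 7.1789 kWh/t
Mill draw = 7.1789 × 909.4 = 6528.5 kW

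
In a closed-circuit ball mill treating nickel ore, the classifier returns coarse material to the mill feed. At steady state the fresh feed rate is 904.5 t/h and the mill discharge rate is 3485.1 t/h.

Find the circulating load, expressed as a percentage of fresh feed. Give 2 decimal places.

CL = 285.31 %

Discharge = new feed + return, hence
R = M − F = 3485.1 − 904.5 = 2580.6 t/h
CL = 100·R/F = 100·2580.6/904.5 = 285.31 %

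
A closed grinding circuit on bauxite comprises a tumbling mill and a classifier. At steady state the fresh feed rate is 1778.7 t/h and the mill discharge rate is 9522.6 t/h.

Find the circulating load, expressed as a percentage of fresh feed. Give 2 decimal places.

CL = 435.37 %

M = F + R at steady state, so:
R = M − F = 9522.6 − 1778.7 = 7743.9 t/h
CL = 100·R/F = 100·7743.9/1778.7 = 435.37 %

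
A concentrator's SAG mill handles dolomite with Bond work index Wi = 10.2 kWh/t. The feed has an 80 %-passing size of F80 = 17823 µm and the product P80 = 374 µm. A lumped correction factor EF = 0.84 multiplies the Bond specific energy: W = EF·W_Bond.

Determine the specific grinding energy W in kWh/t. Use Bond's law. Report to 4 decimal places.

W = 3.7886 kWh/t

W = 10·Wi·[P80^(−½) − F80^(−½)]
1/√374 = 0.051709;  1/√17823 = 0.007490
W = 10·10.2·(0.051709 − 0.007490) = 4.5103 kWh/t
With EF = 0.84: W = 4.5103·0.84 = 3.7886 kWh/t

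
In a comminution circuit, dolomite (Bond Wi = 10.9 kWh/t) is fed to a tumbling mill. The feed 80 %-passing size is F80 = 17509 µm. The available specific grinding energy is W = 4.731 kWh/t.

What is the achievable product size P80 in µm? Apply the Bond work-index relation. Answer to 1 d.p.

P80 = 385.1 µm

Bond:  W = 10 Wi (1/√P − 1/√F)
P80^(−½) = W/(10 Wi) + F80^(−½)
  = 4.7310/(10·10.9) + 1/√17509 = 0.043404 + 0.007557 = 0.050961
P80 = (1/0.050961)² = 19.6228² = 385.06 µm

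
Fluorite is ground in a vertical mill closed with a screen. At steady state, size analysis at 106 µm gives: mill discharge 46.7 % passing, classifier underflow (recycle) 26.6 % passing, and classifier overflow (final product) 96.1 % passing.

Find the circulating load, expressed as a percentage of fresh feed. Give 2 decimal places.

Mass balance on the −106 µm fraction:
(1+r)d = ru + o → r = (o−d)/(d−u)
r = (96.1 − 46.7)/(46.7 − 26.6) = 49.4/20.1 = 2.4577
CL = 100·r = 245.77 %

CL = 245.77 %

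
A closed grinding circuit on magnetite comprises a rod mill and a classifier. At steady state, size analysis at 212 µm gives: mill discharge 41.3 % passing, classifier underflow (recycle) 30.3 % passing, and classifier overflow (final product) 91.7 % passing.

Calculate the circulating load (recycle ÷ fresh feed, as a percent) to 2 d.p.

CL = 458.18 %

Let r = R/F. Size balance at 212 µm:
(1+r)d = ru + o → r = (o−d)/(d−u)
r = (91.7 − 41.3)/(41.3 − 30.3) = 50.4/11.0 = 4.5818
CL = 100·r = 458.18 %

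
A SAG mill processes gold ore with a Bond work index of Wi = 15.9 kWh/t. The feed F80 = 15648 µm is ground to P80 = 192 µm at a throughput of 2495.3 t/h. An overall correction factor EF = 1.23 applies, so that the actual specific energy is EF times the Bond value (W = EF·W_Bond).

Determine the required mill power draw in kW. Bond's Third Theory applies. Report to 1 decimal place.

P = 31317.6 kW

W = 10 Wi (1/√P80 − 1/√F80)  [Bond]
W = 10·15.9·(1/√192 − 1/√15648) = 10·15.9·(0.064175) = 10.2038 kWh/t
W_actual = 1.23 × 10.2038 = 12.5506 kWh/t
Power = W × throughput = 12.5506 kWh/t × 2495.3 t/h = 31317.6 kW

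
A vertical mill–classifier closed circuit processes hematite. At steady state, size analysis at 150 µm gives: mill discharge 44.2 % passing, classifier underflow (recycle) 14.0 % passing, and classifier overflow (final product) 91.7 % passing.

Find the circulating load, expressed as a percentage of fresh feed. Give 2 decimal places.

Mass balance on the −150 µm fraction:
(1+r)d = ru + o → r = (o−d)/(d−u)
r = (91.7 − 44.2)/(44.2 − 14.0) = 47.5/30.2 = 1.5728
CL = 100·r = 157.28 %

CL = 157.28 %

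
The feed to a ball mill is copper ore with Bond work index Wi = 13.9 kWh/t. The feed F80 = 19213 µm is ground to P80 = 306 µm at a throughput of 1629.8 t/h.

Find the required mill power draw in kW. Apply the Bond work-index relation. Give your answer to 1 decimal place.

Bond: W = 10·Wi·(1/√P80 − 1/√F80)
W = 10·13.9·(1/√306 − 1/√19213) = 10·13.9·(0.049952) = 6.9433 kWh/t
Power = W × throughput = 6.9433 kWh/t × 1629.8 t/h = 11316.2 kW

P = 11316.2 kW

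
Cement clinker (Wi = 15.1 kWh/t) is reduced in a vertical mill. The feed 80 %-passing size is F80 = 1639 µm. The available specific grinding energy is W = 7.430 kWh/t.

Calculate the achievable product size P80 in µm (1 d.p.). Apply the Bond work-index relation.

P80 = 183.1 µm

W = 10 Wi (P80^-0.5 − F80^-0.5)
⇒ 1/√P80 = W/(10·Wi) + 1/√F80
  = 7.4300/(10·15.1) + 1/√1639 = 0.049205 + 0.024701 = 0.073906
P80 = (1/0.073906)² = 13.5307² = 183.08 µm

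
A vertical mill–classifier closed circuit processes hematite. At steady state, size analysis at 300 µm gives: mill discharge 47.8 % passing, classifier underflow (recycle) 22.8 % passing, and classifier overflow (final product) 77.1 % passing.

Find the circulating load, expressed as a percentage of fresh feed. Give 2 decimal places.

Two-product formula at 300 µm:
r = (o − d)/(d − u)
r = (77.1 − 47.8)/(47.8 − 22.8) = 29.3/25.0 = 1.1720
CL = 100·r = 117.20 %

CL = 117.20 %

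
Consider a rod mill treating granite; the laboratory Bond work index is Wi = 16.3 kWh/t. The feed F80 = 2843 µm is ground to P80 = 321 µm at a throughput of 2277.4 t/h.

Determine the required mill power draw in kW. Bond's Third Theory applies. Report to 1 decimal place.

P = 13757.2 kW

W = 10 Wi (P80^-0.5 − F80^-0.5)
W = 10·16.3·(1/√321 − 1/√2843) = 10·16.3·(0.037060) = 6.0407 kWh/t
Power = W × throughput = 6.0407 kWh/t × 2277.4 t/h = 13757.2 kW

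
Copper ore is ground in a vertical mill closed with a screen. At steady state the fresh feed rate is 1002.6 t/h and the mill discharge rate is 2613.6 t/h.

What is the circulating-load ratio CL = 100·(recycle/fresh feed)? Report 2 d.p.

CL = 160.68 %

M = F + R at steady state, so:
R = M − F = 2613.6 − 1002.6 = 1611.0 t/h
CL = 100·R/F = 100·1611.0/1002.6 = 160.68 %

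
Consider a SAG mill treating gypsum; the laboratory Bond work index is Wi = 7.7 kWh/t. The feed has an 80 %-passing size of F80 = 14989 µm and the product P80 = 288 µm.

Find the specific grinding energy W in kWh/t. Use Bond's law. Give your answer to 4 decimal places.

W = 3.9083 kWh/t

W = 10 Wi / √P80 − 10 Wi / √F80
1/√288 = 0.058926;  1/√14989 = 0.008168
W = 10·7.7·(0.058926 − 0.008168) = 3.9083 kWh/t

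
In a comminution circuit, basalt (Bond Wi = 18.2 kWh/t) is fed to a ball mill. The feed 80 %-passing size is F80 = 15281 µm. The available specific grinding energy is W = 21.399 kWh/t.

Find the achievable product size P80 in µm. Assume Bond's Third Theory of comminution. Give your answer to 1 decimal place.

P80 = 63.3 µm

W_Bond = 10·Wi·(1/√P₈₀ − 1/√F₈₀)
P80^-0.5 = F80^-0.5 + W/(10 Wi)
  = 21.3990/(10·18.2) + 1/√15281 = 0.117577 + 0.008090 = 0.125666
P80 = (1/0.125666)² = 7.9576² = 63.32 µm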